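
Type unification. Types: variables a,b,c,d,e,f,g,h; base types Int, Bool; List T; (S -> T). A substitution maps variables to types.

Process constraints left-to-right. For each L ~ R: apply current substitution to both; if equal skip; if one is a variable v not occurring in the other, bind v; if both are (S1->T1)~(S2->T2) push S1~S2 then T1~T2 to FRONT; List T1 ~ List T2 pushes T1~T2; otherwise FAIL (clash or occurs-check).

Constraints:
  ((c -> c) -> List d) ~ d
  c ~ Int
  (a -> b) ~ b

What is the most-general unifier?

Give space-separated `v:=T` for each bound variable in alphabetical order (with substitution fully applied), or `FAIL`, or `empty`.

Answer: FAIL

Derivation:
step 1: unify ((c -> c) -> List d) ~ d  [subst: {-} | 2 pending]
  occurs-check fail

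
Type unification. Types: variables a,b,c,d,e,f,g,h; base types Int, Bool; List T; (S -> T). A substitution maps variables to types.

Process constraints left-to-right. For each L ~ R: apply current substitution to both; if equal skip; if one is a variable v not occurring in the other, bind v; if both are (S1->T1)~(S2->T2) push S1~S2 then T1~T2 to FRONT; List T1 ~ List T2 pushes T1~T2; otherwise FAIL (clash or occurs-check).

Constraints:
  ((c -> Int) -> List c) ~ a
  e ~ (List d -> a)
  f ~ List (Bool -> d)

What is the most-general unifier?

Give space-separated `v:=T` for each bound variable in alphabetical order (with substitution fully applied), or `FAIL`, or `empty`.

step 1: unify ((c -> Int) -> List c) ~ a  [subst: {-} | 2 pending]
  bind a := ((c -> Int) -> List c)
step 2: unify e ~ (List d -> ((c -> Int) -> List c))  [subst: {a:=((c -> Int) -> List c)} | 1 pending]
  bind e := (List d -> ((c -> Int) -> List c))
step 3: unify f ~ List (Bool -> d)  [subst: {a:=((c -> Int) -> List c), e:=(List d -> ((c -> Int) -> List c))} | 0 pending]
  bind f := List (Bool -> d)

Answer: a:=((c -> Int) -> List c) e:=(List d -> ((c -> Int) -> List c)) f:=List (Bool -> d)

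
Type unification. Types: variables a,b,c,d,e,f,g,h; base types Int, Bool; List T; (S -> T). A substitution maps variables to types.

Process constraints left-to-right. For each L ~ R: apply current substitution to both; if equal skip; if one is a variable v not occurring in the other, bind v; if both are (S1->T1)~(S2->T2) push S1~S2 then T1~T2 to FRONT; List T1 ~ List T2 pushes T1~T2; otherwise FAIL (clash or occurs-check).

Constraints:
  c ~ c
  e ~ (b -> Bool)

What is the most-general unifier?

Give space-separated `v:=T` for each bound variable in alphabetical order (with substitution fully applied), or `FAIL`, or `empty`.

Answer: e:=(b -> Bool)

Derivation:
step 1: unify c ~ c  [subst: {-} | 1 pending]
  -> identical, skip
step 2: unify e ~ (b -> Bool)  [subst: {-} | 0 pending]
  bind e := (b -> Bool)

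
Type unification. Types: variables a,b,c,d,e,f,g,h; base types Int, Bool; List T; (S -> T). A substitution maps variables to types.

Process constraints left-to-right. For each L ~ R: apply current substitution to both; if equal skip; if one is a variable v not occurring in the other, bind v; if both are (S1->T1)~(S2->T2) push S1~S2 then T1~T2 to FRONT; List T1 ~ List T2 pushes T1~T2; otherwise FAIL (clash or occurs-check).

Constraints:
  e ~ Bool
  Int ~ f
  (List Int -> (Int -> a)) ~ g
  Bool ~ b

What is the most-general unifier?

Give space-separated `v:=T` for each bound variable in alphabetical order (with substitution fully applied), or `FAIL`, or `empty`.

Answer: b:=Bool e:=Bool f:=Int g:=(List Int -> (Int -> a))

Derivation:
step 1: unify e ~ Bool  [subst: {-} | 3 pending]
  bind e := Bool
step 2: unify Int ~ f  [subst: {e:=Bool} | 2 pending]
  bind f := Int
step 3: unify (List Int -> (Int -> a)) ~ g  [subst: {e:=Bool, f:=Int} | 1 pending]
  bind g := (List Int -> (Int -> a))
step 4: unify Bool ~ b  [subst: {e:=Bool, f:=Int, g:=(List Int -> (Int -> a))} | 0 pending]
  bind b := Bool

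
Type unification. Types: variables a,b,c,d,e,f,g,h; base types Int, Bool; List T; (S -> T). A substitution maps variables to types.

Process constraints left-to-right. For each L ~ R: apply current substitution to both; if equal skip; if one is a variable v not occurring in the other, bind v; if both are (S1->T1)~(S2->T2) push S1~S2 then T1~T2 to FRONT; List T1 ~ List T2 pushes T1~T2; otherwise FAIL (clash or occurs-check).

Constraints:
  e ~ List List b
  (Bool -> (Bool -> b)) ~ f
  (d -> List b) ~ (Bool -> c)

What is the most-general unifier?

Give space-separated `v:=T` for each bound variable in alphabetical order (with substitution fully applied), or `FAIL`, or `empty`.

step 1: unify e ~ List List b  [subst: {-} | 2 pending]
  bind e := List List b
step 2: unify (Bool -> (Bool -> b)) ~ f  [subst: {e:=List List b} | 1 pending]
  bind f := (Bool -> (Bool -> b))
step 3: unify (d -> List b) ~ (Bool -> c)  [subst: {e:=List List b, f:=(Bool -> (Bool -> b))} | 0 pending]
  -> decompose arrow: push d~Bool, List b~c
step 4: unify d ~ Bool  [subst: {e:=List List b, f:=(Bool -> (Bool -> b))} | 1 pending]
  bind d := Bool
step 5: unify List b ~ c  [subst: {e:=List List b, f:=(Bool -> (Bool -> b)), d:=Bool} | 0 pending]
  bind c := List b

Answer: c:=List b d:=Bool e:=List List b f:=(Bool -> (Bool -> b))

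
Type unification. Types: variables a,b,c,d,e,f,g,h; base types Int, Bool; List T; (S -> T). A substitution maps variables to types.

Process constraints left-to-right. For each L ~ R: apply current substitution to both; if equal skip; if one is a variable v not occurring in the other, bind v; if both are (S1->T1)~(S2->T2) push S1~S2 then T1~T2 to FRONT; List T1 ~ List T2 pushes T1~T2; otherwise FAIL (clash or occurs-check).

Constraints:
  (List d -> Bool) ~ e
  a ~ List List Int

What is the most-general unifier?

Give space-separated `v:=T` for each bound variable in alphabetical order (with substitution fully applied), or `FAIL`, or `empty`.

Answer: a:=List List Int e:=(List d -> Bool)

Derivation:
step 1: unify (List d -> Bool) ~ e  [subst: {-} | 1 pending]
  bind e := (List d -> Bool)
step 2: unify a ~ List List Int  [subst: {e:=(List d -> Bool)} | 0 pending]
  bind a := List List Int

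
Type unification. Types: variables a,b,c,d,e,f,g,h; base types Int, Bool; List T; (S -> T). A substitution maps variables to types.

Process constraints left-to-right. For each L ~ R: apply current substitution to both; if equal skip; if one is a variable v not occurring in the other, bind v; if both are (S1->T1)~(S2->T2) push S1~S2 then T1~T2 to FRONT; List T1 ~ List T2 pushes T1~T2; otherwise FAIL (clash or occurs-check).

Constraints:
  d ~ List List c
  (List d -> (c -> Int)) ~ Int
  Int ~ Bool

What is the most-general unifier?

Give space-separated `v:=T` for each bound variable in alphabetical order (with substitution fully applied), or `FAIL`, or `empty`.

Answer: FAIL

Derivation:
step 1: unify d ~ List List c  [subst: {-} | 2 pending]
  bind d := List List c
step 2: unify (List List List c -> (c -> Int)) ~ Int  [subst: {d:=List List c} | 1 pending]
  clash: (List List List c -> (c -> Int)) vs Int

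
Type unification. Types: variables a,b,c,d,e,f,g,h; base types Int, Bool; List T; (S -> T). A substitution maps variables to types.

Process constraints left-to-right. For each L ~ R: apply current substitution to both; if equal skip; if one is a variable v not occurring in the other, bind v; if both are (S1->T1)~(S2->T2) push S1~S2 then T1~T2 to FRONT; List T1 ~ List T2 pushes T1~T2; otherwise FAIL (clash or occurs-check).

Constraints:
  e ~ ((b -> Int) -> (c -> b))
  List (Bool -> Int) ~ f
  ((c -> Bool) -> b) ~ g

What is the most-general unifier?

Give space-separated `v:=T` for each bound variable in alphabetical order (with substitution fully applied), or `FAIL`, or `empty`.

Answer: e:=((b -> Int) -> (c -> b)) f:=List (Bool -> Int) g:=((c -> Bool) -> b)

Derivation:
step 1: unify e ~ ((b -> Int) -> (c -> b))  [subst: {-} | 2 pending]
  bind e := ((b -> Int) -> (c -> b))
step 2: unify List (Bool -> Int) ~ f  [subst: {e:=((b -> Int) -> (c -> b))} | 1 pending]
  bind f := List (Bool -> Int)
step 3: unify ((c -> Bool) -> b) ~ g  [subst: {e:=((b -> Int) -> (c -> b)), f:=List (Bool -> Int)} | 0 pending]
  bind g := ((c -> Bool) -> b)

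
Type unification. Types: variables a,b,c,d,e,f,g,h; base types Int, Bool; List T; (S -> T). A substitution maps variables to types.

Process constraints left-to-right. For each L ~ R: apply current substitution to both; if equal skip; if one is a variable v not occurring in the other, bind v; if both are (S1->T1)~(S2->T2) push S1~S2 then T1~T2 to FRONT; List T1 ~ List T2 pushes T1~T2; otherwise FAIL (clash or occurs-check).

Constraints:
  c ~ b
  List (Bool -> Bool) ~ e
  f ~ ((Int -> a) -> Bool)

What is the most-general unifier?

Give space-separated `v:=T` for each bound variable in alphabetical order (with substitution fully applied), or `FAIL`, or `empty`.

step 1: unify c ~ b  [subst: {-} | 2 pending]
  bind c := b
step 2: unify List (Bool -> Bool) ~ e  [subst: {c:=b} | 1 pending]
  bind e := List (Bool -> Bool)
step 3: unify f ~ ((Int -> a) -> Bool)  [subst: {c:=b, e:=List (Bool -> Bool)} | 0 pending]
  bind f := ((Int -> a) -> Bool)

Answer: c:=b e:=List (Bool -> Bool) f:=((Int -> a) -> Bool)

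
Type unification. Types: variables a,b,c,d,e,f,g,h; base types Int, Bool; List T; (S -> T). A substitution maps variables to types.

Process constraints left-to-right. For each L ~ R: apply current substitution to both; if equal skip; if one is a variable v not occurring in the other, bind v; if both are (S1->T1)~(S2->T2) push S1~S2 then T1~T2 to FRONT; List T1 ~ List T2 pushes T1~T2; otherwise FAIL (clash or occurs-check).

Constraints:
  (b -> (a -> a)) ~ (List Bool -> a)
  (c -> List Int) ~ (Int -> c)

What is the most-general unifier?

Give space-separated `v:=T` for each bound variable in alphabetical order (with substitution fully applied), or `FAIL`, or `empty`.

step 1: unify (b -> (a -> a)) ~ (List Bool -> a)  [subst: {-} | 1 pending]
  -> decompose arrow: push b~List Bool, (a -> a)~a
step 2: unify b ~ List Bool  [subst: {-} | 2 pending]
  bind b := List Bool
step 3: unify (a -> a) ~ a  [subst: {b:=List Bool} | 1 pending]
  occurs-check fail

Answer: FAIL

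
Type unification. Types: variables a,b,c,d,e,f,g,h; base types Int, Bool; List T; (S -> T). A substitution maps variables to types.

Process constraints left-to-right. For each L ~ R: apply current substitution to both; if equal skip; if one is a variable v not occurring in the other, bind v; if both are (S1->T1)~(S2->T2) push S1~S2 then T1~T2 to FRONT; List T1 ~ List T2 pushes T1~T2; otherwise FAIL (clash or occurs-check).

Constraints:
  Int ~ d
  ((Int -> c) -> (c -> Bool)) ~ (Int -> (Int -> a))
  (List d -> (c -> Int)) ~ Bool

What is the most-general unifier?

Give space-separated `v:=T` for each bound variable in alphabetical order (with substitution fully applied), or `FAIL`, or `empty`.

step 1: unify Int ~ d  [subst: {-} | 2 pending]
  bind d := Int
step 2: unify ((Int -> c) -> (c -> Bool)) ~ (Int -> (Int -> a))  [subst: {d:=Int} | 1 pending]
  -> decompose arrow: push (Int -> c)~Int, (c -> Bool)~(Int -> a)
step 3: unify (Int -> c) ~ Int  [subst: {d:=Int} | 2 pending]
  clash: (Int -> c) vs Int

Answer: FAIL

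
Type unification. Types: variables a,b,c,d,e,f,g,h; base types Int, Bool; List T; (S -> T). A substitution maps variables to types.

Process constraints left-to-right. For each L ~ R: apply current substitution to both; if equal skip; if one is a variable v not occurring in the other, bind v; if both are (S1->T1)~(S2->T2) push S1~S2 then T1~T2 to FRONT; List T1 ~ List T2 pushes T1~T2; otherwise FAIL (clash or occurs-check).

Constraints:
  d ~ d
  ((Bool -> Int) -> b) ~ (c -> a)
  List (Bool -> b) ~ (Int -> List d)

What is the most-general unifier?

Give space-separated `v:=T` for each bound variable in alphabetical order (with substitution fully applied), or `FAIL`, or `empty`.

Answer: FAIL

Derivation:
step 1: unify d ~ d  [subst: {-} | 2 pending]
  -> identical, skip
step 2: unify ((Bool -> Int) -> b) ~ (c -> a)  [subst: {-} | 1 pending]
  -> decompose arrow: push (Bool -> Int)~c, b~a
step 3: unify (Bool -> Int) ~ c  [subst: {-} | 2 pending]
  bind c := (Bool -> Int)
step 4: unify b ~ a  [subst: {c:=(Bool -> Int)} | 1 pending]
  bind b := a
step 5: unify List (Bool -> a) ~ (Int -> List d)  [subst: {c:=(Bool -> Int), b:=a} | 0 pending]
  clash: List (Bool -> a) vs (Int -> List d)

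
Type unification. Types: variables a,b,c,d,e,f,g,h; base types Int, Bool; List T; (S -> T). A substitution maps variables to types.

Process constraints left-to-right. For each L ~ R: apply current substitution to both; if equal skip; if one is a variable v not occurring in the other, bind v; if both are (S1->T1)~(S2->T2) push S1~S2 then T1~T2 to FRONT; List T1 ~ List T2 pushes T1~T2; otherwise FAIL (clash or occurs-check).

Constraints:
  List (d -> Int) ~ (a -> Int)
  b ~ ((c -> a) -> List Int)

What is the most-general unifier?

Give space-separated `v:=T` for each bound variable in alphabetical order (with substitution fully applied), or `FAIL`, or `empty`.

step 1: unify List (d -> Int) ~ (a -> Int)  [subst: {-} | 1 pending]
  clash: List (d -> Int) vs (a -> Int)

Answer: FAIL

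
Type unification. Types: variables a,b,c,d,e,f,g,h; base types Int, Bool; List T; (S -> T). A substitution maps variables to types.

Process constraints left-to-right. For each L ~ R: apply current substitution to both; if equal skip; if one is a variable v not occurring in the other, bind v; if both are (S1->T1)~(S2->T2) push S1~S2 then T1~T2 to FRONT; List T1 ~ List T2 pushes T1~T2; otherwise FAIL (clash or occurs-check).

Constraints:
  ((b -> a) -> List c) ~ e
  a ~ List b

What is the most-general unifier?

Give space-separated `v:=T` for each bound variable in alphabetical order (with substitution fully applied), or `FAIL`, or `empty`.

Answer: a:=List b e:=((b -> List b) -> List c)

Derivation:
step 1: unify ((b -> a) -> List c) ~ e  [subst: {-} | 1 pending]
  bind e := ((b -> a) -> List c)
step 2: unify a ~ List b  [subst: {e:=((b -> a) -> List c)} | 0 pending]
  bind a := List b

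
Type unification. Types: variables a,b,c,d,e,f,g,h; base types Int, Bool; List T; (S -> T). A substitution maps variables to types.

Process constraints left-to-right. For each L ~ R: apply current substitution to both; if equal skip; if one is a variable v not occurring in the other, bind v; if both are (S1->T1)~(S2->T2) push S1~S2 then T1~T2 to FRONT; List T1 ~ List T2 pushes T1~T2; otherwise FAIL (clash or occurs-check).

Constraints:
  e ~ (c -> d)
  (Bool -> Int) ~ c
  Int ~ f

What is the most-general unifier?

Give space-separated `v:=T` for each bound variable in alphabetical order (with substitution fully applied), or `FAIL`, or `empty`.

Answer: c:=(Bool -> Int) e:=((Bool -> Int) -> d) f:=Int

Derivation:
step 1: unify e ~ (c -> d)  [subst: {-} | 2 pending]
  bind e := (c -> d)
step 2: unify (Bool -> Int) ~ c  [subst: {e:=(c -> d)} | 1 pending]
  bind c := (Bool -> Int)
step 3: unify Int ~ f  [subst: {e:=(c -> d), c:=(Bool -> Int)} | 0 pending]
  bind f := Int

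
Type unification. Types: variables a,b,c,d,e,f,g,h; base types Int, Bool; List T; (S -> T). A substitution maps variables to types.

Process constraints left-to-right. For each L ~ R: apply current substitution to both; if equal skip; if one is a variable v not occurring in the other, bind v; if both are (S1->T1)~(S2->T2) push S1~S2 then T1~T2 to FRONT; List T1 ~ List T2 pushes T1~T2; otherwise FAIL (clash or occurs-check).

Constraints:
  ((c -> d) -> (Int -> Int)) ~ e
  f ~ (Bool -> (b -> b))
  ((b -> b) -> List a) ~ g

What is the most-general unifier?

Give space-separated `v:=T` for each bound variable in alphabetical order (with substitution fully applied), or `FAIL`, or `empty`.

step 1: unify ((c -> d) -> (Int -> Int)) ~ e  [subst: {-} | 2 pending]
  bind e := ((c -> d) -> (Int -> Int))
step 2: unify f ~ (Bool -> (b -> b))  [subst: {e:=((c -> d) -> (Int -> Int))} | 1 pending]
  bind f := (Bool -> (b -> b))
step 3: unify ((b -> b) -> List a) ~ g  [subst: {e:=((c -> d) -> (Int -> Int)), f:=(Bool -> (b -> b))} | 0 pending]
  bind g := ((b -> b) -> List a)

Answer: e:=((c -> d) -> (Int -> Int)) f:=(Bool -> (b -> b)) g:=((b -> b) -> List a)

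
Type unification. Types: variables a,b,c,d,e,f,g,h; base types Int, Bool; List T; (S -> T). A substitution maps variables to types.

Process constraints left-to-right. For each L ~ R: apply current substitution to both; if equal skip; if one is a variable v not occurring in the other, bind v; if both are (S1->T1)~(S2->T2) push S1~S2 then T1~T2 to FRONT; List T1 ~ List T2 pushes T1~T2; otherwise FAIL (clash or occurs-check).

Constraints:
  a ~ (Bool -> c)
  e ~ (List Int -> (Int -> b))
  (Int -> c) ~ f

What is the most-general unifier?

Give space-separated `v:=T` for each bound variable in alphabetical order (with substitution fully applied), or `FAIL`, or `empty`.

Answer: a:=(Bool -> c) e:=(List Int -> (Int -> b)) f:=(Int -> c)

Derivation:
step 1: unify a ~ (Bool -> c)  [subst: {-} | 2 pending]
  bind a := (Bool -> c)
step 2: unify e ~ (List Int -> (Int -> b))  [subst: {a:=(Bool -> c)} | 1 pending]
  bind e := (List Int -> (Int -> b))
step 3: unify (Int -> c) ~ f  [subst: {a:=(Bool -> c), e:=(List Int -> (Int -> b))} | 0 pending]
  bind f := (Int -> c)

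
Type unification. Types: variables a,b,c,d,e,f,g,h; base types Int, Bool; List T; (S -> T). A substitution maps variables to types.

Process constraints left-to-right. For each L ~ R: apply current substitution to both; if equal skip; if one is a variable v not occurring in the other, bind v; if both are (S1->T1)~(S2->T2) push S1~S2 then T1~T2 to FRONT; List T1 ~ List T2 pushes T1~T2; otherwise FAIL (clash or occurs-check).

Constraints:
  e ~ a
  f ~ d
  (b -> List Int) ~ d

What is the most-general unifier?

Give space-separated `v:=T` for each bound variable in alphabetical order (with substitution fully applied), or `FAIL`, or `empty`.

step 1: unify e ~ a  [subst: {-} | 2 pending]
  bind e := a
step 2: unify f ~ d  [subst: {e:=a} | 1 pending]
  bind f := d
step 3: unify (b -> List Int) ~ d  [subst: {e:=a, f:=d} | 0 pending]
  bind d := (b -> List Int)

Answer: d:=(b -> List Int) e:=a f:=(b -> List Int)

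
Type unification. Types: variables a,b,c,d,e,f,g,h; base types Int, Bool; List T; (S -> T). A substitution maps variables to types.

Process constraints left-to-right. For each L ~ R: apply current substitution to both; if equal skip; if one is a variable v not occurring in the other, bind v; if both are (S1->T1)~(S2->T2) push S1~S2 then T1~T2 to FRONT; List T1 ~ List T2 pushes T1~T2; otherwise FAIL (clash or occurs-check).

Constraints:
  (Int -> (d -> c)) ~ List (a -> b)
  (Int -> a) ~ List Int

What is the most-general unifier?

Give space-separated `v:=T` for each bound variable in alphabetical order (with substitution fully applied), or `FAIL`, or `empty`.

Answer: FAIL

Derivation:
step 1: unify (Int -> (d -> c)) ~ List (a -> b)  [subst: {-} | 1 pending]
  clash: (Int -> (d -> c)) vs List (a -> b)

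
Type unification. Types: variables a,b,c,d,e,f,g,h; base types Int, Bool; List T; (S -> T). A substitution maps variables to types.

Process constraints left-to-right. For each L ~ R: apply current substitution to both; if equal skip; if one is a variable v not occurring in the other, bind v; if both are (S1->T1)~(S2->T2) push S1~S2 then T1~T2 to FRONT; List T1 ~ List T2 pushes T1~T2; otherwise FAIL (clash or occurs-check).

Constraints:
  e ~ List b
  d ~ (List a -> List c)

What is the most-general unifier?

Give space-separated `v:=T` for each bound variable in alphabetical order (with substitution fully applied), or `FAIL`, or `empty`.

step 1: unify e ~ List b  [subst: {-} | 1 pending]
  bind e := List b
step 2: unify d ~ (List a -> List c)  [subst: {e:=List b} | 0 pending]
  bind d := (List a -> List c)

Answer: d:=(List a -> List c) e:=List b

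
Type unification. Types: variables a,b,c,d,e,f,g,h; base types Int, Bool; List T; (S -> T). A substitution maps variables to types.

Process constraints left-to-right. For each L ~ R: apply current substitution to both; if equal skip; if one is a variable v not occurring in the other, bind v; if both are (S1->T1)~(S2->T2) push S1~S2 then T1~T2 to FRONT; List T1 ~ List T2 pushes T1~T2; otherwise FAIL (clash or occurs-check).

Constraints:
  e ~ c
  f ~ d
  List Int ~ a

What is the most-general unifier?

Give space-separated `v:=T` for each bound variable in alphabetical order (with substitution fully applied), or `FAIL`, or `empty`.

Answer: a:=List Int e:=c f:=d

Derivation:
step 1: unify e ~ c  [subst: {-} | 2 pending]
  bind e := c
step 2: unify f ~ d  [subst: {e:=c} | 1 pending]
  bind f := d
step 3: unify List Int ~ a  [subst: {e:=c, f:=d} | 0 pending]
  bind a := List Int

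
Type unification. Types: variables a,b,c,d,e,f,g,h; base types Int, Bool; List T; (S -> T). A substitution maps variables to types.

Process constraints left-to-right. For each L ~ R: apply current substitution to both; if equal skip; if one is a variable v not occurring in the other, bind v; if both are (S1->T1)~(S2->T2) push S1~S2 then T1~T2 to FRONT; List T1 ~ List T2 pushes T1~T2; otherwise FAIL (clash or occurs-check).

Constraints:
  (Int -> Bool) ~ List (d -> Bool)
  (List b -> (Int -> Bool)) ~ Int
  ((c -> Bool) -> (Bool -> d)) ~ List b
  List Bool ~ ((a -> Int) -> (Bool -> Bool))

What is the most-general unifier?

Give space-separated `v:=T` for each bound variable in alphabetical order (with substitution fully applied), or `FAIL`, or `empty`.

step 1: unify (Int -> Bool) ~ List (d -> Bool)  [subst: {-} | 3 pending]
  clash: (Int -> Bool) vs List (d -> Bool)

Answer: FAIL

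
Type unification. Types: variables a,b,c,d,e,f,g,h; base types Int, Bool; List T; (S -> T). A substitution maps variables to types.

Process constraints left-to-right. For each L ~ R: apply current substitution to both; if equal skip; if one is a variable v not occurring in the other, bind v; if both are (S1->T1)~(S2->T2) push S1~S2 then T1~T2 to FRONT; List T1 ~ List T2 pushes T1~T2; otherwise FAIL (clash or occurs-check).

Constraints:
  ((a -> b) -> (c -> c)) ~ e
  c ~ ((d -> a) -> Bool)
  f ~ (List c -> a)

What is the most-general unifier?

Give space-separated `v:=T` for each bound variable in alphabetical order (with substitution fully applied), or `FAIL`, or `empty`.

Answer: c:=((d -> a) -> Bool) e:=((a -> b) -> (((d -> a) -> Bool) -> ((d -> a) -> Bool))) f:=(List ((d -> a) -> Bool) -> a)

Derivation:
step 1: unify ((a -> b) -> (c -> c)) ~ e  [subst: {-} | 2 pending]
  bind e := ((a -> b) -> (c -> c))
step 2: unify c ~ ((d -> a) -> Bool)  [subst: {e:=((a -> b) -> (c -> c))} | 1 pending]
  bind c := ((d -> a) -> Bool)
step 3: unify f ~ (List ((d -> a) -> Bool) -> a)  [subst: {e:=((a -> b) -> (c -> c)), c:=((d -> a) -> Bool)} | 0 pending]
  bind f := (List ((d -> a) -> Bool) -> a)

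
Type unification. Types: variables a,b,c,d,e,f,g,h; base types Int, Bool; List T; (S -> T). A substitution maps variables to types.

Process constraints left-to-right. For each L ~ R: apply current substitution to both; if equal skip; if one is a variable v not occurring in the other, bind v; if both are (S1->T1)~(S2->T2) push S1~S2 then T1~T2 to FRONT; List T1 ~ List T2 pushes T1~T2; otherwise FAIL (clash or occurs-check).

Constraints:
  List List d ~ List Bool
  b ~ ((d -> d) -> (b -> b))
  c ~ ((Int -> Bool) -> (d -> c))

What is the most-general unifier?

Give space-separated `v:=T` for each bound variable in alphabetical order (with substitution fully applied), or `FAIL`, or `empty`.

step 1: unify List List d ~ List Bool  [subst: {-} | 2 pending]
  -> decompose List: push List d~Bool
step 2: unify List d ~ Bool  [subst: {-} | 2 pending]
  clash: List d vs Bool

Answer: FAIL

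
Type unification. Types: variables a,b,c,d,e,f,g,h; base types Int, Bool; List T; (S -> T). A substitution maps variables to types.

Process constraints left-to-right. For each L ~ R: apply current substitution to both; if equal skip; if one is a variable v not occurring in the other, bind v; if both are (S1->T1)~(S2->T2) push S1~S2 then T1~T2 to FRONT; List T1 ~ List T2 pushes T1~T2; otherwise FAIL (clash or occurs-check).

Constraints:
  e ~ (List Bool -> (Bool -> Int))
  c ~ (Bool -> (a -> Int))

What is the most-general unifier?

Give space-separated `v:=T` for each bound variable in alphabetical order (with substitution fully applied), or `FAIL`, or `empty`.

Answer: c:=(Bool -> (a -> Int)) e:=(List Bool -> (Bool -> Int))

Derivation:
step 1: unify e ~ (List Bool -> (Bool -> Int))  [subst: {-} | 1 pending]
  bind e := (List Bool -> (Bool -> Int))
step 2: unify c ~ (Bool -> (a -> Int))  [subst: {e:=(List Bool -> (Bool -> Int))} | 0 pending]
  bind c := (Bool -> (a -> Int))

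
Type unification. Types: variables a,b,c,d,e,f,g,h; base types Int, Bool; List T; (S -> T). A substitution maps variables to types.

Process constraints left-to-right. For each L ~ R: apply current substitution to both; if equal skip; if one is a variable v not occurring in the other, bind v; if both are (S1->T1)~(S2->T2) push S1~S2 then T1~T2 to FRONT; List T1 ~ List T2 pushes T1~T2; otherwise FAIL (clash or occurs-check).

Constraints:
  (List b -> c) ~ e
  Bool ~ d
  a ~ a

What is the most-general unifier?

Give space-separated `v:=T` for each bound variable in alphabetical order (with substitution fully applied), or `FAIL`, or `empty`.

Answer: d:=Bool e:=(List b -> c)

Derivation:
step 1: unify (List b -> c) ~ e  [subst: {-} | 2 pending]
  bind e := (List b -> c)
step 2: unify Bool ~ d  [subst: {e:=(List b -> c)} | 1 pending]
  bind d := Bool
step 3: unify a ~ a  [subst: {e:=(List b -> c), d:=Bool} | 0 pending]
  -> identical, skip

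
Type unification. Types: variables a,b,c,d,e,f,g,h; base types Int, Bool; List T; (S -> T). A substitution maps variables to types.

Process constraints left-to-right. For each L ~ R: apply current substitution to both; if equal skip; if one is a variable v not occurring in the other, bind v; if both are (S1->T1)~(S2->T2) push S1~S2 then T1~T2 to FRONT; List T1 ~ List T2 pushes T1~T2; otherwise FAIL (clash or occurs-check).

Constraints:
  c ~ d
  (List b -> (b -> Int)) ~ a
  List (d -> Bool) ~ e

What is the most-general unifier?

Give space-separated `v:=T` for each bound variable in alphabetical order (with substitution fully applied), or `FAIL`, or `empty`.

step 1: unify c ~ d  [subst: {-} | 2 pending]
  bind c := d
step 2: unify (List b -> (b -> Int)) ~ a  [subst: {c:=d} | 1 pending]
  bind a := (List b -> (b -> Int))
step 3: unify List (d -> Bool) ~ e  [subst: {c:=d, a:=(List b -> (b -> Int))} | 0 pending]
  bind e := List (d -> Bool)

Answer: a:=(List b -> (b -> Int)) c:=d e:=List (d -> Bool)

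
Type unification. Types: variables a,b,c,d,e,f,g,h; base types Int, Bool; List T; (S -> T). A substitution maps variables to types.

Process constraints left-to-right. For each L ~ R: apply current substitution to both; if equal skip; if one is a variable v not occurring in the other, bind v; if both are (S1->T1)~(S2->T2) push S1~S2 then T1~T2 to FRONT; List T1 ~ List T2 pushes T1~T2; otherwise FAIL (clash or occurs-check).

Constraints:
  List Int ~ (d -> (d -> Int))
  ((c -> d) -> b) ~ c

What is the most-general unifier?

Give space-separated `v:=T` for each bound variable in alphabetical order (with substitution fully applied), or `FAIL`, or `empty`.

step 1: unify List Int ~ (d -> (d -> Int))  [subst: {-} | 1 pending]
  clash: List Int vs (d -> (d -> Int))

Answer: FAIL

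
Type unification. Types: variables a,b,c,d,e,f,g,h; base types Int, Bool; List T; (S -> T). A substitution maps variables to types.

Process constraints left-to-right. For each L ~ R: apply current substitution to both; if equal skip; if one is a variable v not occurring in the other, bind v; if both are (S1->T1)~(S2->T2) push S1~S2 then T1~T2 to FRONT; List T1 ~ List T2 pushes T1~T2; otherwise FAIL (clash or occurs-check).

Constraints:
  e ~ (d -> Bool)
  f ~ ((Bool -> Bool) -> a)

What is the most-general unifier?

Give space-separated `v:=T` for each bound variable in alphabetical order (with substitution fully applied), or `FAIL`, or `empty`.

Answer: e:=(d -> Bool) f:=((Bool -> Bool) -> a)

Derivation:
step 1: unify e ~ (d -> Bool)  [subst: {-} | 1 pending]
  bind e := (d -> Bool)
step 2: unify f ~ ((Bool -> Bool) -> a)  [subst: {e:=(d -> Bool)} | 0 pending]
  bind f := ((Bool -> Bool) -> a)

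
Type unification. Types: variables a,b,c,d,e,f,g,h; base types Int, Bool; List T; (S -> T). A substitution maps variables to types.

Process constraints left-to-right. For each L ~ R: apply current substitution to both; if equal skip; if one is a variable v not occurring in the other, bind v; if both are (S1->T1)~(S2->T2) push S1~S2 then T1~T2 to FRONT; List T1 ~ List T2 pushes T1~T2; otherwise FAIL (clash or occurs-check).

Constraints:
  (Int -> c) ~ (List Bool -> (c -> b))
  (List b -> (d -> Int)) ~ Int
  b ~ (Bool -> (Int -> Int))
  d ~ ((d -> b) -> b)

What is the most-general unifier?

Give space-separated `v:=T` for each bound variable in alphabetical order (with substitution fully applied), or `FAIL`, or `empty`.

step 1: unify (Int -> c) ~ (List Bool -> (c -> b))  [subst: {-} | 3 pending]
  -> decompose arrow: push Int~List Bool, c~(c -> b)
step 2: unify Int ~ List Bool  [subst: {-} | 4 pending]
  clash: Int vs List Bool

Answer: FAIL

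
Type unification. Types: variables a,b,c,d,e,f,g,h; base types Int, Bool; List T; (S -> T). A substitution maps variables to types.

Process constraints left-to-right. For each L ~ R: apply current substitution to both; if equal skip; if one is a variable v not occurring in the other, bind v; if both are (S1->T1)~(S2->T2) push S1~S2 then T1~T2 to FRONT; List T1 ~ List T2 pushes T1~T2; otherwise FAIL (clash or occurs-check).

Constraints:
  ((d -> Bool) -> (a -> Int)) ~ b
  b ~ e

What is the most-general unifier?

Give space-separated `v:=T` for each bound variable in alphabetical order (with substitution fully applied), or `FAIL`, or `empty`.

step 1: unify ((d -> Bool) -> (a -> Int)) ~ b  [subst: {-} | 1 pending]
  bind b := ((d -> Bool) -> (a -> Int))
step 2: unify ((d -> Bool) -> (a -> Int)) ~ e  [subst: {b:=((d -> Bool) -> (a -> Int))} | 0 pending]
  bind e := ((d -> Bool) -> (a -> Int))

Answer: b:=((d -> Bool) -> (a -> Int)) e:=((d -> Bool) -> (a -> Int))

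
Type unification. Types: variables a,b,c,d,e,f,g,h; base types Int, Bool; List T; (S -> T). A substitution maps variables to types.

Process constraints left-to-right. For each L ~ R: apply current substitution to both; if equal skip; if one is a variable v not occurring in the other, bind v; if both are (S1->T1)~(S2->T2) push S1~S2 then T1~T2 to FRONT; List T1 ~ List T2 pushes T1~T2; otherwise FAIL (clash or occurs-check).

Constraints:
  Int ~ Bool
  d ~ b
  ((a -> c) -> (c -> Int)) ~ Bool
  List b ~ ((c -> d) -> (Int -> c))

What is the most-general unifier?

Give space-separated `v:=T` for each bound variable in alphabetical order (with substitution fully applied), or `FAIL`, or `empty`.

Answer: FAIL

Derivation:
step 1: unify Int ~ Bool  [subst: {-} | 3 pending]
  clash: Int vs Bool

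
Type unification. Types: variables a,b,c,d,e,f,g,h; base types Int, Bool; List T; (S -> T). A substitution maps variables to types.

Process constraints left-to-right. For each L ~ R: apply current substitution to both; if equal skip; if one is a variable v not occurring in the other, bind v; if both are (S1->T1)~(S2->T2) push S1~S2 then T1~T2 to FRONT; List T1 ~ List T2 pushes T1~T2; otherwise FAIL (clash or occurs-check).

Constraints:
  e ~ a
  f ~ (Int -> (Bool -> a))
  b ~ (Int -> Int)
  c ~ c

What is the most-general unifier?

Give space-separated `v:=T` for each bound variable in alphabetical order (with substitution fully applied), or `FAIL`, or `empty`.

Answer: b:=(Int -> Int) e:=a f:=(Int -> (Bool -> a))

Derivation:
step 1: unify e ~ a  [subst: {-} | 3 pending]
  bind e := a
step 2: unify f ~ (Int -> (Bool -> a))  [subst: {e:=a} | 2 pending]
  bind f := (Int -> (Bool -> a))
step 3: unify b ~ (Int -> Int)  [subst: {e:=a, f:=(Int -> (Bool -> a))} | 1 pending]
  bind b := (Int -> Int)
step 4: unify c ~ c  [subst: {e:=a, f:=(Int -> (Bool -> a)), b:=(Int -> Int)} | 0 pending]
  -> identical, skip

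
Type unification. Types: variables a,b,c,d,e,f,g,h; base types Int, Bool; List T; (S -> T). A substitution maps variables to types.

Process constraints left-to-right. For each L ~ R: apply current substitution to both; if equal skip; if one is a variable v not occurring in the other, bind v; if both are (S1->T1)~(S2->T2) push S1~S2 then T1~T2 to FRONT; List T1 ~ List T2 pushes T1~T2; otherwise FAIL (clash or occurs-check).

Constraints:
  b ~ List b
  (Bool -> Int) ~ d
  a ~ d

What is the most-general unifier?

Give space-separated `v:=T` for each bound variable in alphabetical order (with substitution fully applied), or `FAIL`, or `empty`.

Answer: FAIL

Derivation:
step 1: unify b ~ List b  [subst: {-} | 2 pending]
  occurs-check fail: b in List b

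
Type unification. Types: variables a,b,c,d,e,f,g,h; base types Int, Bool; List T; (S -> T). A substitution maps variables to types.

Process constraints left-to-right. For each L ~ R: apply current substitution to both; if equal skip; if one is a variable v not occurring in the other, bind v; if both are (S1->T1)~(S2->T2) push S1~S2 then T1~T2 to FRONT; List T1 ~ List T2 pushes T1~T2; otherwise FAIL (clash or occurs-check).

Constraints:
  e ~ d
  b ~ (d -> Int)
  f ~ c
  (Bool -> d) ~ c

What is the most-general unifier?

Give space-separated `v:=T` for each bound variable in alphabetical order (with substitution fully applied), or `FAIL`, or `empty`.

Answer: b:=(d -> Int) c:=(Bool -> d) e:=d f:=(Bool -> d)

Derivation:
step 1: unify e ~ d  [subst: {-} | 3 pending]
  bind e := d
step 2: unify b ~ (d -> Int)  [subst: {e:=d} | 2 pending]
  bind b := (d -> Int)
step 3: unify f ~ c  [subst: {e:=d, b:=(d -> Int)} | 1 pending]
  bind f := c
step 4: unify (Bool -> d) ~ c  [subst: {e:=d, b:=(d -> Int), f:=c} | 0 pending]
  bind c := (Bool -> d)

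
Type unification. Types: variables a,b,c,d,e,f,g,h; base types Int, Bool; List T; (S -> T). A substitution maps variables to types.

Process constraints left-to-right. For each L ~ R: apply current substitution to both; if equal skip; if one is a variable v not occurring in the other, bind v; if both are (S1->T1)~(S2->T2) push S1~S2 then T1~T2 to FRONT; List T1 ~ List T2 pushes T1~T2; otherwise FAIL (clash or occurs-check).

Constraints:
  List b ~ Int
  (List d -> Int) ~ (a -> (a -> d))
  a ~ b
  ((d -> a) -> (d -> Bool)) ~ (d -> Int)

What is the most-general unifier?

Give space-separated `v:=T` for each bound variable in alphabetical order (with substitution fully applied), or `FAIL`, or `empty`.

step 1: unify List b ~ Int  [subst: {-} | 3 pending]
  clash: List b vs Int

Answer: FAIL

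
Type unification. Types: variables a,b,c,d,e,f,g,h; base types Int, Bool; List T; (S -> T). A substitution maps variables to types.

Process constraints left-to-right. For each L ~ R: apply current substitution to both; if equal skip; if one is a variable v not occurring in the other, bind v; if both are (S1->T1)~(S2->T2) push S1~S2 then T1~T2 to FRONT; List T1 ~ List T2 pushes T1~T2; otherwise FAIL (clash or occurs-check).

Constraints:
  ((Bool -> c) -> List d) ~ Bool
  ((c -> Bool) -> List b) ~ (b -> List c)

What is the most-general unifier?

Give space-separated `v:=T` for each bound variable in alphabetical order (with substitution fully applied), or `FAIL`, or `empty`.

Answer: FAIL

Derivation:
step 1: unify ((Bool -> c) -> List d) ~ Bool  [subst: {-} | 1 pending]
  clash: ((Bool -> c) -> List d) vs Bool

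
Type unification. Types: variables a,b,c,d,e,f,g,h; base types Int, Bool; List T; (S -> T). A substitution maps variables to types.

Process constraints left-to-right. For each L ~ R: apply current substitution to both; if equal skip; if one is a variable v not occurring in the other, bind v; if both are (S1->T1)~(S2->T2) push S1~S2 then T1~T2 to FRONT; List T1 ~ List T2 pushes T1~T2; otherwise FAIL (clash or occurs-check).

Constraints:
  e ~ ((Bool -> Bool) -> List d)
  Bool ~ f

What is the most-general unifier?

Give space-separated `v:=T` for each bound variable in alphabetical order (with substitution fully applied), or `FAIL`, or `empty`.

Answer: e:=((Bool -> Bool) -> List d) f:=Bool

Derivation:
step 1: unify e ~ ((Bool -> Bool) -> List d)  [subst: {-} | 1 pending]
  bind e := ((Bool -> Bool) -> List d)
step 2: unify Bool ~ f  [subst: {e:=((Bool -> Bool) -> List d)} | 0 pending]
  bind f := Bool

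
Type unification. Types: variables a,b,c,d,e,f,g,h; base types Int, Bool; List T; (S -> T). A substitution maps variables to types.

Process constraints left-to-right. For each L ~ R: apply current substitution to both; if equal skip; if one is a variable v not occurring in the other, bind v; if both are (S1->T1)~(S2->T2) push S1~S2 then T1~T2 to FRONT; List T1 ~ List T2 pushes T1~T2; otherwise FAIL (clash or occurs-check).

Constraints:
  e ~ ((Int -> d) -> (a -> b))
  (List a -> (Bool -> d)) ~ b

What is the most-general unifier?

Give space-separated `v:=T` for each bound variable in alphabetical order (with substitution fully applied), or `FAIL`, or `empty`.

step 1: unify e ~ ((Int -> d) -> (a -> b))  [subst: {-} | 1 pending]
  bind e := ((Int -> d) -> (a -> b))
step 2: unify (List a -> (Bool -> d)) ~ b  [subst: {e:=((Int -> d) -> (a -> b))} | 0 pending]
  bind b := (List a -> (Bool -> d))

Answer: b:=(List a -> (Bool -> d)) e:=((Int -> d) -> (a -> (List a -> (Bool -> d))))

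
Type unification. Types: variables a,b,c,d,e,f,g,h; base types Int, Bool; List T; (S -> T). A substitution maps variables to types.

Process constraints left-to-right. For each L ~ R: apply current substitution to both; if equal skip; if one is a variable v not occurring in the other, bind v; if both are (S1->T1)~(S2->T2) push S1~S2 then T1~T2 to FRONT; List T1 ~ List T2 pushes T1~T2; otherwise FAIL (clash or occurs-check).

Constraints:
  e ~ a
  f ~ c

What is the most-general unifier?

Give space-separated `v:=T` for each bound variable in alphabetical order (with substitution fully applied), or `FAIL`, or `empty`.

Answer: e:=a f:=c

Derivation:
step 1: unify e ~ a  [subst: {-} | 1 pending]
  bind e := a
step 2: unify f ~ c  [subst: {e:=a} | 0 pending]
  bind f := c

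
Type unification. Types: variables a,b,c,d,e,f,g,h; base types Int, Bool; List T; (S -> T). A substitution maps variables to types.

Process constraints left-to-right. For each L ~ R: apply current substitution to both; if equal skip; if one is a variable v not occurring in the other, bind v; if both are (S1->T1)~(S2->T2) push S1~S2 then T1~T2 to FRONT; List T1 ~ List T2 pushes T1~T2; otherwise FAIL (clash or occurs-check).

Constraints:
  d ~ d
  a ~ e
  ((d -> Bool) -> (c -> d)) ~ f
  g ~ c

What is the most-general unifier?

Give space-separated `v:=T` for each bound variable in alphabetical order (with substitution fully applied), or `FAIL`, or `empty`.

Answer: a:=e f:=((d -> Bool) -> (c -> d)) g:=c

Derivation:
step 1: unify d ~ d  [subst: {-} | 3 pending]
  -> identical, skip
step 2: unify a ~ e  [subst: {-} | 2 pending]
  bind a := e
step 3: unify ((d -> Bool) -> (c -> d)) ~ f  [subst: {a:=e} | 1 pending]
  bind f := ((d -> Bool) -> (c -> d))
step 4: unify g ~ c  [subst: {a:=e, f:=((d -> Bool) -> (c -> d))} | 0 pending]
  bind g := c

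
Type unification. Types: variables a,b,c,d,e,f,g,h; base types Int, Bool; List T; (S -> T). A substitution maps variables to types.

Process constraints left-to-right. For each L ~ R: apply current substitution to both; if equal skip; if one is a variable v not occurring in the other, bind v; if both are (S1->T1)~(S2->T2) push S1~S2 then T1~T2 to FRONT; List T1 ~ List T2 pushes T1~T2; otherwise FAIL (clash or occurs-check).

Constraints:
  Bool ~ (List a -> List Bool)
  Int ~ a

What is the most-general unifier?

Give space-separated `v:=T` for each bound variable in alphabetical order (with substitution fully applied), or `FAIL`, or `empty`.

Answer: FAIL

Derivation:
step 1: unify Bool ~ (List a -> List Bool)  [subst: {-} | 1 pending]
  clash: Bool vs (List a -> List Bool)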